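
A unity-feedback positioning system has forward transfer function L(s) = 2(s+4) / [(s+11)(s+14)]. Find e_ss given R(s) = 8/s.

616/81

The open loop has no poles at the origin → type 0 system.
K_p = lim_{s→0} L(s) = 2·4 / (11·14) = 4/77.
e_ss = 8/(1 + K_p) = 8/(81/77) = 616/81.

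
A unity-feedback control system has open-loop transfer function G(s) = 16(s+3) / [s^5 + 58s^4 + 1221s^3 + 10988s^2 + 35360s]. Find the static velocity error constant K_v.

3/2210

Factoring s from the denominator leaves a polynomial with constant term 35360, so the system is type 1.
K_v = lim_{s→0} s·G(s) = 16·3 / 35360 = 3/2210.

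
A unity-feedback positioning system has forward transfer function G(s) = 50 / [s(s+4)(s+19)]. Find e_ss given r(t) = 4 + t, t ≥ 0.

1.52

System type = 1 (one pole at s=0). By superposition:
  • 4: tracked with zero error.
  • t: e_ss = 1/K_v with K_v=25/38 → 1.52.
Total e_ss = 1.52.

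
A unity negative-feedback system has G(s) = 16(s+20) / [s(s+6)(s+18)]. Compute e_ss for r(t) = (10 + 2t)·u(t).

System type = 1 (one pole at s=0). Taking each input component in turn:
  • 10: tracked with zero error.
  • 2t: e_ss = 2/K_v with K_v=80/27 → 0.675.
Total e_ss = 0.675.

0.675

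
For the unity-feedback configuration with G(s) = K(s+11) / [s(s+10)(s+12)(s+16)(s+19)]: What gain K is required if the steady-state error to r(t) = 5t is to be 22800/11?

System type = 1 (one pole at s=0).
K_v = lim_{s→0} s·G(s) = K·11 / (10·12·16·19) = (11/36480)·K.
e_ss = 5/K_v = 22800/11 ⇒ K_v = 11/4560 ⇒ K = (11/4560)/(11/36480) = 8.

8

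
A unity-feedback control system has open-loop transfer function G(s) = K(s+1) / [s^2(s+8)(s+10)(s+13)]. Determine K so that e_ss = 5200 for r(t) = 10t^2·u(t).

4

System type = 2 (two poles at s=0).
K_a = lim_{s→0} s^2·G(s) = K·1 / (8·10·13) = (1/1040)·K.
e_ss = 20/K_a = 5200 ⇒ K_a = 1/260 ⇒ K = (1/260)/(1/1040) = 4.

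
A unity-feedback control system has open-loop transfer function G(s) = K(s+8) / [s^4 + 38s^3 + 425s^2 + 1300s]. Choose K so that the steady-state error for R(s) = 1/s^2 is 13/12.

Factoring s from the denominator leaves a polynomial with constant term 1300, so the system is type 1.
K_v = lim_{s→0} s·G(s) = K·8 / 1300 = (2/325)·K.
e_ss = 1/K_v = 13/12 ⇒ K_v = 12/13 ⇒ K = (12/13)/(2/325) = 150.

150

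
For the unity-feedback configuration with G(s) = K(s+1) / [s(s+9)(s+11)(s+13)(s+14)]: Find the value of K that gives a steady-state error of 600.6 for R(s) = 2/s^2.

One free integrator in G(s): this is a type 1 system.
K_v = lim_{s→0} s·G(s) = K·1 / (9·11·13·14) = (1/18018)·K.
e_ss = 2/K_v = 600.6 ⇒ K_v = 10/3003 ⇒ K = (10/3003)/(1/18018) = 60.

60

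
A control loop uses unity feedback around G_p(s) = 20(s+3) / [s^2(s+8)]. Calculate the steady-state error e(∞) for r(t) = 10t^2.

8/3

System type = 2 (two poles at s=0).
K_a = lim_{s→0} s^2·G_p(s) = 20·3 / (8) = 7.5.
r(t) = 10t^2 gives R(s) = 20/s^3.
e_ss = 20/K_a = 20/7.5 = 8/3.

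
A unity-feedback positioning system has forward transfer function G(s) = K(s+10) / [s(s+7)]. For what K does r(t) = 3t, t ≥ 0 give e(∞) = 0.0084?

One free integrator in G(s): this is a type 1 system.
K_v = lim_{s→0} s·G(s) = K·10 / (7) = (10/7)·K.
e_ss = 3/K_v = 0.0084 ⇒ K_v = 2500/7 ⇒ K = (2500/7)/(10/7) = 250.

250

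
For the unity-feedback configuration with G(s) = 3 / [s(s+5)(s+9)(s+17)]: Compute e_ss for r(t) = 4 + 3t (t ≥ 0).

765

One free integrator in G(s): this is a type 1 system. By superposition:
  • 4: tracked with zero error.
  • 3t: e_ss = 3/K_v with K_v=1/255 → 765.
Total e_ss = 765.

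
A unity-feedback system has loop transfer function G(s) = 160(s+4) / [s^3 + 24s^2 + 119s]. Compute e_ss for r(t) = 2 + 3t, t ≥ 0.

357/640

The denominator has no term below 119s — 1 pole at s=0, type 1. Treating each term separately:
  • 2: tracked with zero error.
  • 3t: e_ss = 3/K_v with K_v=640/119 → 357/640.
Total e_ss = 357/640.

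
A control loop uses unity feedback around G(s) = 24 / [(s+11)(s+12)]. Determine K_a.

The open loop has no poles at the origin → type 0 system.
K_a = lim_{s→0} s^2·G(s) = 0 (the extra factor of s kills the finite limit).

0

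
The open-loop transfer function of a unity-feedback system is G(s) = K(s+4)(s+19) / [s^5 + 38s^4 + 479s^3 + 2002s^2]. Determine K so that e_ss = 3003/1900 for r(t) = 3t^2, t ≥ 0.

100

The denominator has no term below 2002s^2 — 2 poles at s=0, type 2.
K_a = lim_{s→0} s^2·G(s) = K·4·19 / 2002 = (38/1001)·K.
e_ss = 6/K_a = 3003/1900 ⇒ K_a = 3800/1001 ⇒ K = (3800/1001)/(38/1001) = 100.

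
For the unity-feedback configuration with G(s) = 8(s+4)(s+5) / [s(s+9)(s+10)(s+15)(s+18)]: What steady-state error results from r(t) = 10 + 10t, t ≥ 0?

System type = 1 (one pole at s=0). Treating each term separately:
  • 10: tracked with zero error.
  • 10t: e_ss = 10/K_v with K_v=8/1215 → 1518.75.
Total e_ss = 1518.75.

1518.75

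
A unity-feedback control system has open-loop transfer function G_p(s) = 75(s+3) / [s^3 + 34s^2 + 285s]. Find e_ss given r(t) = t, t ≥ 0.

The denominator has no term below 285s — 1 pole at s=0, type 1.
K_v = lim_{s→0} s·G_p(s) = 75·3 / 285 = 15/19.
e_ss = 1/K_v = 1/(15/19) = 19/15.

19/15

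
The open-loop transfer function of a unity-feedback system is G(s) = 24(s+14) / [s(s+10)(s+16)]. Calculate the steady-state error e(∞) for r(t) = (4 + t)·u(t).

G(s) has one factor of s in the denominator, so the system is type 1. Treating each term separately:
  • 4: tracked with zero error.
  • t: e_ss = 1/K_v with K_v=2.1 → 10/21.
Total e_ss = 10/21.

10/21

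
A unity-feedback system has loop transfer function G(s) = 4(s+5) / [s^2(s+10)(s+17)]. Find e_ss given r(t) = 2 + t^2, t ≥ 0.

System type = 2 (two poles at s=0). Treating each term separately:
  • 2: tracked with zero error.
  • t^2: e_ss = 2/K_a with K_a=2/17 → 17.
Total e_ss = 17.

17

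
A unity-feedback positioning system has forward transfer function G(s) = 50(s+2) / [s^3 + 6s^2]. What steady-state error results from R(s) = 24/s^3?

The denominator has no term below 6s^2 — 2 poles at s=0, type 2.
K_a = lim_{s→0} s^2·G(s) = 50·2 / 6 = 50/3.
r(t) = 12t^2 gives R(s) = 24/s^3.
e_ss = 24/K_a = 24/(50/3) = 1.44.

1.44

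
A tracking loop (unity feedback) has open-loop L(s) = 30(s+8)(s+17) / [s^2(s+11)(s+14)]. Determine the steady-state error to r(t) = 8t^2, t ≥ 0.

The open loop has two poles at the origin → type 2 system.
K_a = lim_{s→0} s^2·L(s) = 30·8·17 / (11·14) = 2040/77.
r(t) = 8t^2 gives R(s) = 16/s^3.
e_ss = 16/K_a = 16/(2040/77) = 154/255.

154/255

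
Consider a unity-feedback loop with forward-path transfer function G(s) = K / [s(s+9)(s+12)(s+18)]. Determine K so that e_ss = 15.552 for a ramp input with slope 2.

The open loop has one pole at the origin → type 1 system.
K_v = lim_{s→0} s·G(s) = K / (9·12·18) = (1/1944)·K.
e_ss = 2/K_v = 15.552 ⇒ K_v = 125/972 ⇒ K = (125/972)/(1/1944) = 250.

250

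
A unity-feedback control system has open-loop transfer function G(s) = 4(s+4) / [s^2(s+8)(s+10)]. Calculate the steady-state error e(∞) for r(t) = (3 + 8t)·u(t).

0

Two free integrators in G(s): this is a type 2 system. Treating each term separately:
  • 3: tracked with zero error.
  • 8t: tracked with zero error.
Total e_ss = 0.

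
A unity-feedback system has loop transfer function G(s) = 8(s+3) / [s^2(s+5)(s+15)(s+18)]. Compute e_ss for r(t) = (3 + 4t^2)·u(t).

G(s) has two factors of s in the denominator, so the system is type 2. Treating each term separately:
  • 3: tracked with zero error.
  • 4t^2: e_ss = 8/K_a with K_a=4/225 → 450.
Total e_ss = 450.

450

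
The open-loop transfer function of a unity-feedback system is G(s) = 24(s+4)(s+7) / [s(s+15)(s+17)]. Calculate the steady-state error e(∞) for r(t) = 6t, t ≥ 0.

255/112

One free integrator in G(s): this is a type 1 system.
K_v = lim_{s→0} s·G(s) = 24·4·7 / (15·17) = 224/85.
e_ss = 6/K_v = 6/(224/85) = 255/112.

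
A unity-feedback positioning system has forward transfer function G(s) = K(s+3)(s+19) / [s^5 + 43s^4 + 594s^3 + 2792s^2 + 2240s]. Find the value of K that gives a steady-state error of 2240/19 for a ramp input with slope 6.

2

Lowest-order denominator term is 2240s, so the open loop has 1 pole at the origin → type 1 system.
K_v = lim_{s→0} s·G(s) = K·3·19 / 2240 = (57/2240)·K.
e_ss = 6/K_v = 2240/19 ⇒ K_v = 57/1120 ⇒ K = (57/1120)/(57/2240) = 2.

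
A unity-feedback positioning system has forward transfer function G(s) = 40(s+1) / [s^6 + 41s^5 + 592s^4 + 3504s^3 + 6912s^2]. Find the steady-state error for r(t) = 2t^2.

691.2

The denominator has no term below 6912s^2 — 2 poles at s=0, type 2.
K_a = lim_{s→0} s^2·G(s) = 40·1 / 6912 = 5/864.
r(t) = 2t^2 gives R(s) = 4/s^3.
e_ss = 4/K_a = 4/(5/864) = 691.2.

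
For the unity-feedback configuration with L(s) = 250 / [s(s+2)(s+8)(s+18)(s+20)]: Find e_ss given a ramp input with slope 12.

The open loop has one pole at the origin → type 1 system.
K_v = lim_{s→0} s·L(s) = 250 / (2·8·18·20) = 25/576.
e_ss = 12/K_v = 12/(25/576) = 276.48.

276.48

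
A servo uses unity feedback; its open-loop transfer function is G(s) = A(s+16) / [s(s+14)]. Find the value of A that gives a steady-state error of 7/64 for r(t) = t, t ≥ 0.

8

G(s) has one factor of s in the denominator, so the system is type 1.
K_v = lim_{s→0} s·G(s) = A·16 / (14) = (8/7)·A.
e_ss = 1/K_v = 7/64 ⇒ K_v = 64/7 ⇒ A = (64/7)/(8/7) = 8.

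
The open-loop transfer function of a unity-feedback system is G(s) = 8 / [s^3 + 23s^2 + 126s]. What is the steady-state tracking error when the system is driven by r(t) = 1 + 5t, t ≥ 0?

Factoring s from the denominator leaves a polynomial with constant term 126, so the system is type 1. Taking each input component in turn:
  • 1: tracked with zero error.
  • 5t: e_ss = 5/K_v with K_v=4/63 → 78.75.
Total e_ss = 78.75.

78.75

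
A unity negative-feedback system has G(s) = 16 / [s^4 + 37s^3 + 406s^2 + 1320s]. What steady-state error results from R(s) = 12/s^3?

Factoring s from the denominator leaves a polynomial with constant term 1320, so the system is type 1.
K_a = lim_{s→0} s^2·G(s) = 0; the steady-state error to this parabolic input grows without bound.

infinity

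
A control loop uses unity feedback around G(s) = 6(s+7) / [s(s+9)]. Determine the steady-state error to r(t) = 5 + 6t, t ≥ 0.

9/7

The open loop has one pole at the origin → type 1 system. By superposition:
  • 5: tracked with zero error.
  • 6t: e_ss = 6/K_v with K_v=14/3 → 9/7.
Total e_ss = 9/7.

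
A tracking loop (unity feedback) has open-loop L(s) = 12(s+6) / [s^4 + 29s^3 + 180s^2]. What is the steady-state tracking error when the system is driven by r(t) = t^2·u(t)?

The denominator has no term below 180s^2 — 2 poles at s=0, type 2.
K_a = lim_{s→0} s^2·L(s) = 12·6 / 180 = 0.4.
r(t) = t^2 gives R(s) = 2/s^3.
e_ss = 2/K_a = 2/0.4 = 5.

5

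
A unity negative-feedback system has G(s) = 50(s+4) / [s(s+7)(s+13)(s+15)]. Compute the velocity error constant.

One free integrator in G(s): this is a type 1 system.
K_v = lim_{s→0} s·G(s) = 50·4 / (7·13·15) = 40/273.

40/273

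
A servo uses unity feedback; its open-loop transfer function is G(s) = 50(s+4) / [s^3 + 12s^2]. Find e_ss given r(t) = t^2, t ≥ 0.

Factoring s^2 from the denominator leaves a polynomial with constant term 12, so the system is type 2.
K_a = lim_{s→0} s^2·G(s) = 50·4 / 12 = 50/3.
r(t) = t^2 gives R(s) = 2/s^3.
e_ss = 2/K_a = 2/(50/3) = 0.12.

0.12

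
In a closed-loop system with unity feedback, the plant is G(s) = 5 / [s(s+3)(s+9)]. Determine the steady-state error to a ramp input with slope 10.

System type = 1 (one pole at s=0).
K_v = lim_{s→0} s·G(s) = 5 / (3·9) = 5/27.
e_ss = 10/K_v = 10/(5/27) = 54.

54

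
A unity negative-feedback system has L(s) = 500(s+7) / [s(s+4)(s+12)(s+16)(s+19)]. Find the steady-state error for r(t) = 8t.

29184/875

System type = 1 (one pole at s=0).
K_v = lim_{s→0} s·L(s) = 500·7 / (4·12·16·19) = 875/3648.
e_ss = 8/K_v = 8/(875/3648) = 29184/875.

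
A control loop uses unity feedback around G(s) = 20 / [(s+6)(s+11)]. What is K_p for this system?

10/33

G(s) has no factors of s in the denominator, so the system is type 0.
K_p = lim_{s→0} G(s) = 20 / (6·11) = 10/33.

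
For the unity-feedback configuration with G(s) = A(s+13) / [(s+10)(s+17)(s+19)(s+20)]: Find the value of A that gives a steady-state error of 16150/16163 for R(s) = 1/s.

4

No free integrators in G(s): this is a type 0 system.
K_p = lim_{s→0} G(s) = A·13 / (10·17·19·20) = (13/64600)·A.
e_ss = 1/(1 + K_p) = 16150/16163 ⇒ 1 + (13/64600)·A = 16163/16150 ⇒ A = 4.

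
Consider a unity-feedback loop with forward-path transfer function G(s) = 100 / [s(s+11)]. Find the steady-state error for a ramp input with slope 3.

0.33

System type = 1 (one pole at s=0).
K_v = lim_{s→0} s·G(s) = 100 / (11) = 100/11.
e_ss = 3/K_v = 3/(100/11) = 0.33.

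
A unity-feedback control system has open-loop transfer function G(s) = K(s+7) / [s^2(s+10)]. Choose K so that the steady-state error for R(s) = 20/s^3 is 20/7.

G(s) has two factors of s in the denominator, so the system is type 2.
K_a = lim_{s→0} s^2·G(s) = K·7 / (10) = 0.7·K.
e_ss = 20/K_a = 20/7 ⇒ K_a = 7 ⇒ K = 7/0.7 = 10.

10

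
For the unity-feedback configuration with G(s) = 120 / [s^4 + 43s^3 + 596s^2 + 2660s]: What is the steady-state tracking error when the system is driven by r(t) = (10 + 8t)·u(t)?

532/3

Factoring s from the denominator leaves a polynomial with constant term 2660, so the system is type 1. By superposition:
  • 10: tracked with zero error.
  • 8t: e_ss = 8/K_v with K_v=6/133 → 532/3.
Total e_ss = 532/3.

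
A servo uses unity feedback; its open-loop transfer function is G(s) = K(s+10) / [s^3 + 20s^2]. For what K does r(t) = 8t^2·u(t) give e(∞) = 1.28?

Factoring s^2 from the denominator leaves a polynomial with constant term 20, so the system is type 2.
K_a = lim_{s→0} s^2·G(s) = K·10 / 20 = 0.5·K.
e_ss = 16/K_a = 1.28 ⇒ K_a = 12.5 ⇒ K = 12.5/0.5 = 25.

25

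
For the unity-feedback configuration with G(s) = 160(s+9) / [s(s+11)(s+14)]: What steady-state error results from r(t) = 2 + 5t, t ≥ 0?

One free integrator in G(s): this is a type 1 system. Taking each input component in turn:
  • 2: tracked with zero error.
  • 5t: e_ss = 5/K_v with K_v=720/77 → 77/144.
Total e_ss = 77/144.

77/144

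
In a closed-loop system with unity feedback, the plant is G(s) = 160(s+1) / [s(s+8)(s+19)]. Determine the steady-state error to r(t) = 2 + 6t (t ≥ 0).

System type = 1 (one pole at s=0). By superposition:
  • 2: tracked with zero error.
  • 6t: e_ss = 6/K_v with K_v=20/19 → 5.7.
Total e_ss = 5.7.

5.7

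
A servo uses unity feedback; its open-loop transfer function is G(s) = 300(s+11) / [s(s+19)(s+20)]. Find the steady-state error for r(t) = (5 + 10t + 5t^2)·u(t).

G(s) has one factor of s in the denominator, so the system is type 1. Treating each term separately:
  • 5: tracked with zero error.
  • 10t: e_ss = 10/K_v with K_v=165/19 → 38/33.
  • 5t^2: a type-1 system cannot track it, e_ss → ∞.
The unbounded component dominates.

infinity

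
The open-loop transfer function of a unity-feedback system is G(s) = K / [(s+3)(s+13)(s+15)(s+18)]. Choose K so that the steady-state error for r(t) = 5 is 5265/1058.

50

System type = 0 (no poles at s=0).
K_p = lim_{s→0} G(s) = K / (3·13·15·18) = (1/10530)·K.
e_ss = 5/(1 + K_p) = 5265/1058 ⇒ 1 + (1/10530)·K = 1058/1053 ⇒ K = 50.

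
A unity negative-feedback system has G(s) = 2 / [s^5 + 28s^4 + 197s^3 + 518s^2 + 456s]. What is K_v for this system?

The denominator has no term below 456s — 1 pole at s=0, type 1.
K_v = lim_{s→0} s·G(s) = 2 / 456 = 1/228.

1/228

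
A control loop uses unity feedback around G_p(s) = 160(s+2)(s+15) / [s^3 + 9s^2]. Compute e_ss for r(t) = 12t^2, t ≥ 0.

0.045

The denominator has no term below 9s^2 — 2 poles at s=0, type 2.
K_a = lim_{s→0} s^2·G_p(s) = 160·2·15 / 9 = 1600/3.
r(t) = 12t^2 gives R(s) = 24/s^3.
e_ss = 24/K_a = 24/(1600/3) = 0.045.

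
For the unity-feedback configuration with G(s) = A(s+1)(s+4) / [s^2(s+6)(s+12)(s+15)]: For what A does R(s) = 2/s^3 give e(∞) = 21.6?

The open loop has two poles at the origin → type 2 system.
K_a = lim_{s→0} s^2·G(s) = A·1·4 / (6·12·15) = (1/270)·A.
e_ss = 2/K_a = 21.6 ⇒ K_a = 5/54 ⇒ A = (5/54)/(1/270) = 25.

25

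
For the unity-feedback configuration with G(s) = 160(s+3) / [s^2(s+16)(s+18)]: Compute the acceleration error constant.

5/3

System type = 2 (two poles at s=0).
K_a = lim_{s→0} s^2·G(s) = 160·3 / (16·18) = 5/3.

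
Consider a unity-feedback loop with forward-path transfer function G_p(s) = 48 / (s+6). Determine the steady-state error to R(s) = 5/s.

G_p(s) has no factors of s in the denominator, so the system is type 0.
K_p = lim_{s→0} G_p(s) = 48 / (6) = 8.
e_ss = 5/(1 + K_p) = 5/9.

5/9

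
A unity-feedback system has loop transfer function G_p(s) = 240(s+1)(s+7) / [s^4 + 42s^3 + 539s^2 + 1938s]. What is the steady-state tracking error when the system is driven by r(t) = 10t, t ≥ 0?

The denominator has no term below 1938s — 1 pole at s=0, type 1.
K_v = lim_{s→0} s·G_p(s) = 240·1·7 / 1938 = 280/323.
e_ss = 10/K_v = 10/(280/323) = 323/28.

323/28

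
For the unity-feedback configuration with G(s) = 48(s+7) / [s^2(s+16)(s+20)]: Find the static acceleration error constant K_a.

1.05

The open loop has two poles at the origin → type 2 system.
K_a = lim_{s→0} s^2·G(s) = 48·7 / (16·20) = 1.05.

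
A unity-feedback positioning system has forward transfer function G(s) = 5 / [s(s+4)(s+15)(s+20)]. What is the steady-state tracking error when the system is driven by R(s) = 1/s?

System type = 1 (one pole at s=0).
K_p = ∞ for a type-1 system; e_ss to a step is zero.

0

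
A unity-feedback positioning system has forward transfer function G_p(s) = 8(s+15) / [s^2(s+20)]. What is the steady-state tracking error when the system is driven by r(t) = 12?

0

System type = 2 (two poles at s=0).
K_p = ∞ for a type-2 system; e_ss to a step is zero.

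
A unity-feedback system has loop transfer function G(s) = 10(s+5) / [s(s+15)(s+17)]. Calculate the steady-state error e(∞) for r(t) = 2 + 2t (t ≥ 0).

10.2

One free integrator in G(s): this is a type 1 system. Taking each input component in turn:
  • 2: tracked with zero error.
  • 2t: e_ss = 2/K_v with K_v=10/51 → 10.2.
Total e_ss = 10.2.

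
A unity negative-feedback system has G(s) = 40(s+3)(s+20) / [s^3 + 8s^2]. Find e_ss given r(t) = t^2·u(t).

Factoring s^2 from the denominator leaves a polynomial with constant term 8, so the system is type 2.
K_a = lim_{s→0} s^2·G(s) = 40·3·20 / 8 = 300.
r(t) = t^2 gives R(s) = 2/s^3.
e_ss = 2/K_a = 2/300 = 1/150.

1/150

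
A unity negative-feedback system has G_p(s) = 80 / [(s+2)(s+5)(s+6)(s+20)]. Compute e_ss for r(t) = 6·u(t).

5.625

No free integrators in G_p(s): this is a type 0 system.
K_p = lim_{s→0} G_p(s) = 80 / (2·5·6·20) = 1/15.
e_ss = 6/(1 + K_p) = 6/(16/15) = 5.625.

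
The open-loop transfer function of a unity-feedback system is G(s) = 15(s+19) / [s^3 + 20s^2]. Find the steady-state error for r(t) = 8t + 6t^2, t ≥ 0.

Factoring s^2 from the denominator leaves a polynomial with constant term 20, so the system is type 2. Treating each term separately:
  • 8t: tracked with zero error.
  • 6t^2: e_ss = 12/K_a with K_a=14.25 → 16/19.
Total e_ss = 16/19.

16/19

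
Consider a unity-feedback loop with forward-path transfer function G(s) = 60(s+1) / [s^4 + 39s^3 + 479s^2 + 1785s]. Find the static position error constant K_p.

K_p = lim_{s→0} G(s); with 1 pole at the origin the limit diverges, so K_p = ∞.

infinity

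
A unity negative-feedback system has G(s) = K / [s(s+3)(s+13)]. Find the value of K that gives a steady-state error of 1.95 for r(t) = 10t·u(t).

200

The open loop has one pole at the origin → type 1 system.
K_v = lim_{s→0} s·G(s) = K / (3·13) = (1/39)·K.
e_ss = 10/K_v = 1.95 ⇒ K_v = 200/39 ⇒ K = (200/39)/(1/39) = 200.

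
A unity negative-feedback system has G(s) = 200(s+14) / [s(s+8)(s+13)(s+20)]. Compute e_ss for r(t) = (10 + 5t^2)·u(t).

infinity

The open loop has one pole at the origin → type 1 system. By superposition:
  • 10: tracked with zero error.
  • 5t^2: a type-1 system cannot track it, e_ss → ∞.
The unbounded component dominates.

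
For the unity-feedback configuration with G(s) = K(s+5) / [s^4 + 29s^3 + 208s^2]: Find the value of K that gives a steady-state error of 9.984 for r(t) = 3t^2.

Lowest-order denominator term is 208s^2, so the open loop has 2 poles at the origin → type 2 system.
K_a = lim_{s→0} s^2·G(s) = K·5 / 208 = (5/208)·K.
e_ss = 6/K_a = 9.984 ⇒ K_a = 125/208 ⇒ K = (125/208)/(5/208) = 25.

25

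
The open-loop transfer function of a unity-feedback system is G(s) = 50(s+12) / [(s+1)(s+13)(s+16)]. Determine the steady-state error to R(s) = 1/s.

No free integrators in G(s): this is a type 0 system.
K_p = lim_{s→0} G(s) = 50·12 / (1·13·16) = 75/26.
e_ss = 1/(1 + K_p) = 1/(101/26) = 26/101.

26/101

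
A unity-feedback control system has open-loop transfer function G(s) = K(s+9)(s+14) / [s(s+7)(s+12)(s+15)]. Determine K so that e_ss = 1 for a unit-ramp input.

G(s) has one factor of s in the denominator, so the system is type 1.
K_v = lim_{s→0} s·G(s) = K·9·14 / (7·12·15) = 0.1·K.
e_ss = 1/K_v = 1 ⇒ K_v = 1 ⇒ K = 1/0.1 = 10.

10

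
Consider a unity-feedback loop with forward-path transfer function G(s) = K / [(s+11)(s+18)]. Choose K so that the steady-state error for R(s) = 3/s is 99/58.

150

System type = 0 (no poles at s=0).
K_p = lim_{s→0} G(s) = K / (11·18) = (1/198)·K.
e_ss = 3/(1 + K_p) = 99/58 ⇒ 1 + (1/198)·K = 58/33 ⇒ K = 150.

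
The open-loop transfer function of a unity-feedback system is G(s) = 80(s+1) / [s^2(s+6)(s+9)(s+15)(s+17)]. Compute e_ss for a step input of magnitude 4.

0

System type = 2 (two poles at s=0).
K_p = ∞ for a type-2 system; e_ss to a step is zero.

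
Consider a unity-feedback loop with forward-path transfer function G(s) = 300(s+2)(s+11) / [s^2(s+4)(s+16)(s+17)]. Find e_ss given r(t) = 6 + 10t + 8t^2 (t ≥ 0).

Two free integrators in G(s): this is a type 2 system. Taking each input component in turn:
  • 6: tracked with zero error.
  • 10t: tracked with zero error.
  • 8t^2: e_ss = 16/K_a with K_a=825/136 → 2176/825.
Total e_ss = 2176/825.

2176/825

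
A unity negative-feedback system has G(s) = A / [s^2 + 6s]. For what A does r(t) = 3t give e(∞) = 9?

2

The denominator has no term below 6s — 1 pole at s=0, type 1.
K_v = lim_{s→0} s·G(s) = A / 6 = (1/6)·A.
e_ss = 3/K_v = 9 ⇒ K_v = 1/3 ⇒ A = (1/3)/(1/6) = 2.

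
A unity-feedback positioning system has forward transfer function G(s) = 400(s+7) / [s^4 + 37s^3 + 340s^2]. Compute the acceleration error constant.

140/17

The denominator has no term below 340s^2 — 2 poles at s=0, type 2.
K_a = lim_{s→0} s^2·G(s) = 400·7 / 340 = 140/17.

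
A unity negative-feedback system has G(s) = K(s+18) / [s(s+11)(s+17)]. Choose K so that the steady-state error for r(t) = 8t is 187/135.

60

One free integrator in G(s): this is a type 1 system.
K_v = lim_{s→0} s·G(s) = K·18 / (11·17) = (18/187)·K.
e_ss = 8/K_v = 187/135 ⇒ K_v = 1080/187 ⇒ K = (1080/187)/(18/187) = 60.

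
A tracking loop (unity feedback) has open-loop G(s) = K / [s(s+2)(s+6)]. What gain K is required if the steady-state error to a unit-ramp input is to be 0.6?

20

System type = 1 (one pole at s=0).
K_v = lim_{s→0} s·G(s) = K / (2·6) = (1/12)·K.
e_ss = 1/K_v = 0.6 ⇒ K_v = 5/3 ⇒ K = (5/3)/(1/12) = 20.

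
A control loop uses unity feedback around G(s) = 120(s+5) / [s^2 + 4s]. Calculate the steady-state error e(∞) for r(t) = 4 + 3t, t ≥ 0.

0.02

Factoring s from the denominator leaves a polynomial with constant term 4, so the system is type 1. Treating each term separately:
  • 4: tracked with zero error.
  • 3t: e_ss = 3/K_v with K_v=150 → 0.02.
Total e_ss = 0.02.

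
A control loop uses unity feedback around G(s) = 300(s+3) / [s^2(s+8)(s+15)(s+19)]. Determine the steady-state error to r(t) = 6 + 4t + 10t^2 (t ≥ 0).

152/3

G(s) has two factors of s in the denominator, so the system is type 2. Treating each term separately:
  • 6: tracked with zero error.
  • 4t: tracked with zero error.
  • 10t^2: e_ss = 20/K_a with K_a=15/38 → 152/3.
Total e_ss = 152/3.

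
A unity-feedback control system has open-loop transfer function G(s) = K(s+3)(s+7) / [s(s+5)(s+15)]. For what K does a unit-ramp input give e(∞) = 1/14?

One free integrator in G(s): this is a type 1 system.
K_v = lim_{s→0} s·G(s) = K·3·7 / (5·15) = 0.28·K.
e_ss = 1/K_v = 1/14 ⇒ K_v = 14 ⇒ K = 14/0.28 = 50.

50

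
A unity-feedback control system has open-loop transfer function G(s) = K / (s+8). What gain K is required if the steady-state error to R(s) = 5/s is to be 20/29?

50

No free integrators in G(s): this is a type 0 system.
K_p = lim_{s→0} G(s) = K / (8) = 0.125·K.
e_ss = 5/(1 + K_p) = 20/29 ⇒ 1 + 0.125·K = 7.25 ⇒ K = 50.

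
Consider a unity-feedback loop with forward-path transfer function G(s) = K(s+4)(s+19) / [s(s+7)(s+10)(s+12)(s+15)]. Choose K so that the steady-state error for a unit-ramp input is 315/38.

System type = 1 (one pole at s=0).
K_v = lim_{s→0} s·G(s) = K·4·19 / (7·10·12·15) = (19/3150)·K.
e_ss = 1/K_v = 315/38 ⇒ K_v = 38/315 ⇒ K = (38/315)/(19/3150) = 20.

20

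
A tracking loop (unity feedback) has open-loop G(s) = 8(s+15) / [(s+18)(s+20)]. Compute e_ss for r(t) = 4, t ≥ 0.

3

System type = 0 (no poles at s=0).
K_p = lim_{s→0} G(s) = 8·15 / (18·20) = 1/3.
e_ss = 4/(1 + K_p) = 4/(4/3) = 3.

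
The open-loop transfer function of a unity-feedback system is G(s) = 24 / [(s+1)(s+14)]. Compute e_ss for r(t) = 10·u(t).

G(s) has no factors of s in the denominator, so the system is type 0.
K_p = lim_{s→0} G(s) = 24 / (1·14) = 12/7.
e_ss = 10/(1 + K_p) = 10/(19/7) = 70/19.

70/19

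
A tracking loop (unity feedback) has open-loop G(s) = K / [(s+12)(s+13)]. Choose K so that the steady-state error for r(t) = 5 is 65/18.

60

The open loop has no poles at the origin → type 0 system.
K_p = lim_{s→0} G(s) = K / (12·13) = (1/156)·K.
e_ss = 5/(1 + K_p) = 65/18 ⇒ 1 + (1/156)·K = 18/13 ⇒ K = 60.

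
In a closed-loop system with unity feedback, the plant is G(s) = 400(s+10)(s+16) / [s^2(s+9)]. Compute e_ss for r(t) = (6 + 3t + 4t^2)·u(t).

System type = 2 (two poles at s=0). By superposition:
  • 6: tracked with zero error.
  • 3t: tracked with zero error.
  • 4t^2: e_ss = 8/K_a with K_a=64000/9 → 9/8000.
Total e_ss = 9/8000.

9/8000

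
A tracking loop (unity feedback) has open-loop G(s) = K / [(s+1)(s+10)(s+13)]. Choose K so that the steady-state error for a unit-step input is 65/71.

12

System type = 0 (no poles at s=0).
K_p = lim_{s→0} G(s) = K / (1·10·13) = (1/130)·K.
e_ss = 1/(1 + K_p) = 65/71 ⇒ 1 + (1/130)·K = 71/65 ⇒ K = 12.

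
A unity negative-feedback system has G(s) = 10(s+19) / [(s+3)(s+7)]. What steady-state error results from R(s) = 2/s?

The open loop has no poles at the origin → type 0 system.
K_p = lim_{s→0} G(s) = 10·19 / (3·7) = 190/21.
e_ss = 2/(1 + K_p) = 2/(211/21) = 42/211.

42/211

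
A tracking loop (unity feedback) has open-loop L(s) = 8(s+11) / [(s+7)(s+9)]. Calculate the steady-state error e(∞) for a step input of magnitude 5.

System type = 0 (no poles at s=0).
K_p = lim_{s→0} L(s) = 8·11 / (7·9) = 88/63.
e_ss = 5/(1 + K_p) = 5/(151/63) = 315/151.

315/151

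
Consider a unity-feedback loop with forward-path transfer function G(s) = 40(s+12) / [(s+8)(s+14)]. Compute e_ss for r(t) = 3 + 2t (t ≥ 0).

System type = 0 (no poles at s=0). By superposition:
  • 3: e_ss = 3/(1+K_p) with K_p=30/7 → 21/37.
  • 2t: a type-0 system cannot track it, e_ss → ∞.
The unbounded component dominates.

infinity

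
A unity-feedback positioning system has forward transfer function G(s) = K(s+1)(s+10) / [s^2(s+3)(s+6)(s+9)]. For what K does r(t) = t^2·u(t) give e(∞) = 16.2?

2

G(s) has two factors of s in the denominator, so the system is type 2.
K_a = lim_{s→0} s^2·G(s) = K·1·10 / (3·6·9) = (5/81)·K.
e_ss = 2/K_a = 16.2 ⇒ K_a = 10/81 ⇒ K = (10/81)/(5/81) = 2.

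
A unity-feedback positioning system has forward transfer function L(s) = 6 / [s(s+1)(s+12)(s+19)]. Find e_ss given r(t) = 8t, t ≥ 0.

System type = 1 (one pole at s=0).
K_v = lim_{s→0} s·L(s) = 6 / (1·12·19) = 1/38.
e_ss = 8/K_v = 8/(1/38) = 304.

304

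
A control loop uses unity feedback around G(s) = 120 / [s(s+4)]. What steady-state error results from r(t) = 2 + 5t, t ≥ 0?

System type = 1 (one pole at s=0). Taking each input component in turn:
  • 2: tracked with zero error.
  • 5t: e_ss = 5/K_v with K_v=30 → 1/6.
Total e_ss = 1/6.

1/6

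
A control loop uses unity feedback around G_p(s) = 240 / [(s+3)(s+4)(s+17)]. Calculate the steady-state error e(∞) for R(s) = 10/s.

170/37

System type = 0 (no poles at s=0).
K_p = lim_{s→0} G_p(s) = 240 / (3·4·17) = 20/17.
e_ss = 10/(1 + K_p) = 10/(37/17) = 170/37.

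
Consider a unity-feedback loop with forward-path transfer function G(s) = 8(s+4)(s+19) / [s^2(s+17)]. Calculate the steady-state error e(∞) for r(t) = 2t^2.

G(s) has two factors of s in the denominator, so the system is type 2.
K_a = lim_{s→0} s^2·G(s) = 8·4·19 / (17) = 608/17.
r(t) = 2t^2 gives R(s) = 4/s^3.
e_ss = 4/K_a = 4/(608/17) = 17/152.

17/152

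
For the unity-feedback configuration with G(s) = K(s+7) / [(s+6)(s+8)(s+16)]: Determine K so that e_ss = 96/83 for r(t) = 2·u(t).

80

No free integrators in G(s): this is a type 0 system.
K_p = lim_{s→0} G(s) = K·7 / (6·8·16) = (7/768)·K.
e_ss = 2/(1 + K_p) = 96/83 ⇒ 1 + (7/768)·K = 83/48 ⇒ K = 80.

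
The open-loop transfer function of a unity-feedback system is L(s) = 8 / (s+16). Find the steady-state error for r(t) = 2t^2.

No free integrators in L(s): this is a type 0 system.
For a type-0 system K_a = 0, so e_ss to a parabolic input is unbounded.

infinity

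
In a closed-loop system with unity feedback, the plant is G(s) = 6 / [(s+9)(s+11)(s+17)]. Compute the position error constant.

No free integrators in G(s): this is a type 0 system.
K_p = lim_{s→0} G(s) = 6 / (9·11·17) = 2/561.

2/561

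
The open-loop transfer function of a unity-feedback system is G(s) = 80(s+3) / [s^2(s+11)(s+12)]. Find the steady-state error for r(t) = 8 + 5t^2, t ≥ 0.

5.5

G(s) has two factors of s in the denominator, so the system is type 2. By superposition:
  • 8: tracked with zero error.
  • 5t^2: e_ss = 10/K_a with K_a=20/11 → 5.5.
Total e_ss = 5.5.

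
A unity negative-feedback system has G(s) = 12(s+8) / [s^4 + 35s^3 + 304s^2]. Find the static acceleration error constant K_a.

The denominator has no term below 304s^2 — 2 poles at s=0, type 2.
K_a = lim_{s→0} s^2·G(s) = 12·8 / 304 = 6/19.

6/19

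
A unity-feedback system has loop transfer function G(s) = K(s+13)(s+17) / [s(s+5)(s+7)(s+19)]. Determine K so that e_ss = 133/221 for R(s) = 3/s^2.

15

System type = 1 (one pole at s=0).
K_v = lim_{s→0} s·G(s) = K·13·17 / (5·7·19) = (221/665)·K.
e_ss = 3/K_v = 133/221 ⇒ K_v = 663/133 ⇒ K = (663/133)/(221/665) = 15.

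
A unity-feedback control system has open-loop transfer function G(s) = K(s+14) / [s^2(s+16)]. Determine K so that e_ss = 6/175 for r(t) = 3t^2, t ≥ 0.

200

G(s) has two factors of s in the denominator, so the system is type 2.
K_a = lim_{s→0} s^2·G(s) = K·14 / (16) = 0.875·K.
e_ss = 6/K_a = 6/175 ⇒ K_a = 175 ⇒ K = 175/0.875 = 200.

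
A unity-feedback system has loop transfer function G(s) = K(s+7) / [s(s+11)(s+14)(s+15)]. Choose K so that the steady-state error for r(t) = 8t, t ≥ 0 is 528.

One free integrator in G(s): this is a type 1 system.
K_v = lim_{s→0} s·G(s) = K·7 / (11·14·15) = (1/330)·K.
e_ss = 8/K_v = 528 ⇒ K_v = 1/66 ⇒ K = (1/66)/(1/330) = 5.

5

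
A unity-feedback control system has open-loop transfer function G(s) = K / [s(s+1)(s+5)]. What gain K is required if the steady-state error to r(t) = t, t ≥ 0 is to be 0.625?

8

G(s) has one factor of s in the denominator, so the system is type 1.
K_v = lim_{s→0} s·G(s) = K / (1·5) = 0.2·K.
e_ss = 1/K_v = 0.625 ⇒ K_v = 1.6 ⇒ K = 1.6/0.2 = 8.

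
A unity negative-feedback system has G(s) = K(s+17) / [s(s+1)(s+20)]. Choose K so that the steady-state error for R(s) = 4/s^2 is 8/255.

System type = 1 (one pole at s=0).
K_v = lim_{s→0} s·G(s) = K·17 / (1·20) = 0.85·K.
e_ss = 4/K_v = 8/255 ⇒ K_v = 127.5 ⇒ K = 127.5/0.85 = 150.

150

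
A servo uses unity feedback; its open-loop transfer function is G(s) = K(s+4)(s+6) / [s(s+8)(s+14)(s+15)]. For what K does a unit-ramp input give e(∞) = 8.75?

G(s) has one factor of s in the denominator, so the system is type 1.
K_v = lim_{s→0} s·G(s) = K·4·6 / (8·14·15) = (1/70)·K.
e_ss = 1/K_v = 8.75 ⇒ K_v = 4/35 ⇒ K = (4/35)/(1/70) = 8.

8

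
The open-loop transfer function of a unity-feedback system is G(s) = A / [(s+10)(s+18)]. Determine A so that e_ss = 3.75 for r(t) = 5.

No free integrators in G(s): this is a type 0 system.
K_p = lim_{s→0} G(s) = A / (10·18) = (1/180)·A.
e_ss = 5/(1 + K_p) = 3.75 ⇒ 1 + (1/180)·A = 4/3 ⇒ A = 60.

60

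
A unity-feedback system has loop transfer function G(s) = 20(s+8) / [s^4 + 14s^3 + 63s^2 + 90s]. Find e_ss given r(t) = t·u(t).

Lowest-order denominator term is 90s, so the open loop has 1 pole at the origin → type 1 system.
K_v = lim_{s→0} s·G(s) = 20·8 / 90 = 16/9.
e_ss = 1/K_v = 1/(16/9) = 0.5625.

0.5625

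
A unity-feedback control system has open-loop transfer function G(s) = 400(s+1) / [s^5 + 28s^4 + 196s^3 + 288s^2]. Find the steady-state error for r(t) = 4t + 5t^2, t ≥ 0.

7.2

Lowest-order denominator term is 288s^2, so the open loop has 2 poles at the origin → type 2 system. Treating each term separately:
  • 4t: tracked with zero error.
  • 5t^2: e_ss = 10/K_a with K_a=25/18 → 7.2.
Total e_ss = 7.2.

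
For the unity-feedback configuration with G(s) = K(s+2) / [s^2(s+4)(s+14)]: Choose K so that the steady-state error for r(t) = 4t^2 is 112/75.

150

Two free integrators in G(s): this is a type 2 system.
K_a = lim_{s→0} s^2·G(s) = K·2 / (4·14) = (1/28)·K.
e_ss = 8/K_a = 112/75 ⇒ K_a = 75/14 ⇒ K = (75/14)/(1/28) = 150.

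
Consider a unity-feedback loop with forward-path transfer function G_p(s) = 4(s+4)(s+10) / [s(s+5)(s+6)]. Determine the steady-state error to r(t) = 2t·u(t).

0.375

System type = 1 (one pole at s=0).
K_v = lim_{s→0} s·G_p(s) = 4·4·10 / (5·6) = 16/3.
e_ss = 2/K_v = 2/(16/3) = 0.375.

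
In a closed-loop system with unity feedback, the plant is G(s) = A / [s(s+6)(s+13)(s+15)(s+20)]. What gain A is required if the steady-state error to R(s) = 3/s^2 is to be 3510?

One free integrator in G(s): this is a type 1 system.
K_v = lim_{s→0} s·G(s) = A / (6·13·15·20) = (1/23400)·A.
e_ss = 3/K_v = 3510 ⇒ K_v = 1/1170 ⇒ A = (1/1170)/(1/23400) = 20.

20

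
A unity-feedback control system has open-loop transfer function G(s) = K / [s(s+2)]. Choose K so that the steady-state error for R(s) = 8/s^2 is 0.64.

25

G(s) has one factor of s in the denominator, so the system is type 1.
K_v = lim_{s→0} s·G(s) = K / (2) = 0.5·K.
e_ss = 8/K_v = 0.64 ⇒ K_v = 12.5 ⇒ K = 12.5/0.5 = 25.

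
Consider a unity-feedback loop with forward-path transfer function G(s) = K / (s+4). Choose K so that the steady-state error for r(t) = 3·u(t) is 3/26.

100

System type = 0 (no poles at s=0).
K_p = lim_{s→0} G(s) = K / (4) = 0.25·K.
e_ss = 3/(1 + K_p) = 3/26 ⇒ 1 + 0.25·K = 26 ⇒ K = 100.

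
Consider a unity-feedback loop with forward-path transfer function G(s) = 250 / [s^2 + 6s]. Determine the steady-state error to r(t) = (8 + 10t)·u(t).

Lowest-order denominator term is 6s, so the open loop has 1 pole at the origin → type 1 system. Taking each input component in turn:
  • 8: tracked with zero error.
  • 10t: e_ss = 10/K_v with K_v=125/3 → 0.24.
Total e_ss = 0.24.

0.24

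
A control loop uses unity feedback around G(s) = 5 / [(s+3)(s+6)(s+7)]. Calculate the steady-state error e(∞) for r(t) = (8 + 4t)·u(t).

infinity

G(s) has no factors of s in the denominator, so the system is type 0. Treating each term separately:
  • 8: e_ss = 8/(1+K_p) with K_p=5/126 → 1008/131.
  • 4t: a type-0 system cannot track it, e_ss → ∞.
The unbounded component dominates.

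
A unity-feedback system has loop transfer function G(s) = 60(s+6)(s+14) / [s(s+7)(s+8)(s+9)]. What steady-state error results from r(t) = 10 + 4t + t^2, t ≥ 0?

One free integrator in G(s): this is a type 1 system. Taking each input component in turn:
  • 10: tracked with zero error.
  • 4t: e_ss = 4/K_v with K_v=10 → 0.4.
  • t^2: a type-1 system cannot track it, e_ss → ∞.
The unbounded component dominates.

infinity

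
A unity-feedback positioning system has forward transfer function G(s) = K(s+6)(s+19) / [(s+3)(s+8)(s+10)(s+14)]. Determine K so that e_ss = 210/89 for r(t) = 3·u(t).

8

G(s) has no factors of s in the denominator, so the system is type 0.
K_p = lim_{s→0} G(s) = K·6·19 / (3·8·10·14) = (19/560)·K.
e_ss = 3/(1 + K_p) = 210/89 ⇒ 1 + (19/560)·K = 89/70 ⇒ K = 8.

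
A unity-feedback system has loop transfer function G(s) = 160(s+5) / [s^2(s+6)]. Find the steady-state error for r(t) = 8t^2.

System type = 2 (two poles at s=0).
K_a = lim_{s→0} s^2·G(s) = 160·5 / (6) = 400/3.
r(t) = 8t^2 gives R(s) = 16/s^3.
e_ss = 16/K_a = 16/(400/3) = 0.12.

0.12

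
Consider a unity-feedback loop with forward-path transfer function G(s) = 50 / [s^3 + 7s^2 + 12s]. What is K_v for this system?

25/6

Factoring s from the denominator leaves a polynomial with constant term 12, so the system is type 1.
K_v = lim_{s→0} s·G(s) = 50 / 12 = 25/6.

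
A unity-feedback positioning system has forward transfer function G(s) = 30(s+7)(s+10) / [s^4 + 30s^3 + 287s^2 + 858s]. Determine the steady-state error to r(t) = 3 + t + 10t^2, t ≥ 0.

Lowest-order denominator term is 858s, so the open loop has 1 pole at the origin → type 1 system. Taking each input component in turn:
  • 3: tracked with zero error.
  • t: e_ss = 1/K_v with K_v=350/143 → 143/350.
  • 10t^2: a type-1 system cannot track it, e_ss → ∞.
The unbounded component dominates.

infinity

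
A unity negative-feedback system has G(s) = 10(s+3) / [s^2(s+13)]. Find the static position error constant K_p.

infinity

K_p = lim_{s→0} G(s); with 2 poles at the origin the limit diverges, so K_p = ∞.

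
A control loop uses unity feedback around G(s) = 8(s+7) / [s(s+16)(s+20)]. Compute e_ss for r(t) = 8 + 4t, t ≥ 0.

160/7

One free integrator in G(s): this is a type 1 system. By superposition:
  • 8: tracked with zero error.
  • 4t: e_ss = 4/K_v with K_v=0.175 → 160/7.
Total e_ss = 160/7.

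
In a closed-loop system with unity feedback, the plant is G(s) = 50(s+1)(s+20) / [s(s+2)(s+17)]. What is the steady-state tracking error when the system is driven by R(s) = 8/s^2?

One free integrator in G(s): this is a type 1 system.
K_v = lim_{s→0} s·G(s) = 50·1·20 / (2·17) = 500/17.
e_ss = 8/K_v = 8/(500/17) = 0.272.

0.272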